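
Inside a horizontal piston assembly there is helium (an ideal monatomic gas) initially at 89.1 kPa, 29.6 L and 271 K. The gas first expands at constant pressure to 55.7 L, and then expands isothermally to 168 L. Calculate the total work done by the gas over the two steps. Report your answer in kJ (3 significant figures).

W_total ≈ 7.80 kJ

Step 1 (isobaric): W = PΔV = (89.1 kPa)(55.7 − 29.6 L) = 2326 J.
After step 1: P = 89.1 kPa, V = 55.7 L, T = 510 K.
Step 2 (isothermal): W = P₁V₁ ln(V₂/V₁) = (4963) ln(168/55.7) = 5479 J.
W_total = 2326 + 5479 = 7804 J.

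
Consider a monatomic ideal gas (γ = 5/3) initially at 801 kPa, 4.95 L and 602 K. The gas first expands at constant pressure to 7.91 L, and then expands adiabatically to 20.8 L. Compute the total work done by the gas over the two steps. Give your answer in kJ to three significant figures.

W_total ≈ 6.89 kJ

Step 1 (isobaric): W = PΔV = (801 kPa)(7.91 − 4.95 L) = 2371 J.
After step 1: P = 801 kPa, V = 7.91 L, T = 962 K.
Step 2 (adiabatic): W = (P₁V₁ − P₂V₂)/(γ−1) = (6336 − 3326)/0.667 = 4515 J.
W_total = 2371 + 4515 = 6886 J.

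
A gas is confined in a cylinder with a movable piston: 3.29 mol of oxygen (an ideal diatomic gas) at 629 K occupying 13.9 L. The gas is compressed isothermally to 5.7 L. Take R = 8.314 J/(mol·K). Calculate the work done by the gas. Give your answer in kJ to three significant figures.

W ≈ -15.3 kJ

Isothermal: W = nRT ln(V₂/V₁).
W = (3.29)(8.314)(629) × ln(5.7/13.9)
  = 17205 × -0.8914
W_by_gas = -15337 J.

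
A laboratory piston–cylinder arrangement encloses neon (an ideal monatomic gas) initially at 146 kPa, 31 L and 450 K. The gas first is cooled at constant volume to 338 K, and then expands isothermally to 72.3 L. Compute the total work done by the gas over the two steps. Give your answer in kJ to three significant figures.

Step 1 (isochoric): W = 0 (constant volume).
After step 1: P = 109.7 kPa (V unchanged).
Step 2 (isothermal): W = P₁V₁ ln(V₂/V₁) = (3400) ln(72.3/31) = 2879 J.
W_total = 0 + 2879 = 2879 J.

W_total ≈ 2.88 kJ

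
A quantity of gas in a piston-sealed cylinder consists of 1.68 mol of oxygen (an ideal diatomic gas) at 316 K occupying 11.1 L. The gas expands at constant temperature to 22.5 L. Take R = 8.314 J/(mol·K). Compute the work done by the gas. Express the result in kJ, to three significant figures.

W ≈ 3.12 kJ

Isothermal: W = nRT ln(V₂/V₁).
W = (1.68)(8.314)(316) × ln(22.5/11.1)
  = 4414 × 0.7066
W_by_gas = 3119 J.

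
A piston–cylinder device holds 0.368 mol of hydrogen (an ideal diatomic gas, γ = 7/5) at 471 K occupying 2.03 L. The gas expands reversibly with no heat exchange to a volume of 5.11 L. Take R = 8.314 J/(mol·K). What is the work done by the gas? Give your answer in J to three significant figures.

Adiabatic: TV^(γ−1) = const with γ = 7/5.
T₂ = T₁ (V₁/V₂)^(γ−1) = 471 × (2.03/5.11)^0.4 = 471 × 0.6912 = 325.6 K.
W_by = nCᵥ(T₁ − T₂) = (0.368)(20.79)(471 − 325.6) = 1112 J.

W ≈ 1110 J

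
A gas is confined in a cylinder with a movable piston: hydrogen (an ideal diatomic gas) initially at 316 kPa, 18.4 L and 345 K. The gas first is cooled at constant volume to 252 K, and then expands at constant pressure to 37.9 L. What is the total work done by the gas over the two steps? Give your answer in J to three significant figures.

Step 1 (isochoric): W = 0 (constant volume).
After step 1: P = 230.8 kPa (V unchanged).
Step 2 (isobaric): W = PΔV = (230.8 kPa)(37.9 − 18.4 L) = 4501 J.
W_total = 0 + 4501 = 4501 J.

W_total ≈ 4500 J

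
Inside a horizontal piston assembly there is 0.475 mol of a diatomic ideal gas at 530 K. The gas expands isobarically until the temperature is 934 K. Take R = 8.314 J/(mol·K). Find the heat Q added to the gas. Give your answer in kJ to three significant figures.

Isobaric: W = nRΔT = (0.475)(8.314)(404) = 1595 J.
ΔU = nCᵥΔT with Cᵥ = 5R/2: ΔU = (0.475)(20.79)(404) = 3989 J.
Q = ΔU + W = 3989 + 1595 = 5584 J.

Q ≈ 5.58 kJ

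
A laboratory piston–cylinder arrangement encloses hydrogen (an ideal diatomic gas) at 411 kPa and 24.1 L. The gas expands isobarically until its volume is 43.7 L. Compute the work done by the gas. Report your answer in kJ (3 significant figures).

Isobaric: W = P ΔV.
W = (411 kPa)(43.7 − 24.1 L) = (411)(19.6) = 8056 J.

W ≈ 8.06 kJ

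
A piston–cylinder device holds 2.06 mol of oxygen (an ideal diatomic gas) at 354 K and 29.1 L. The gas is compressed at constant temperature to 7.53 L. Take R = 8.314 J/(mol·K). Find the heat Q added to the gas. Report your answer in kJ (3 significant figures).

Q ≈ -8.20 kJ

Isothermal ⇒ ΔU = 0, so Q = W = nRT ln(V₂/V₁).
Q = (2.06)(8.314)(354) ln(7.53/29.1) = 6063 × -1.352 = -8196 J.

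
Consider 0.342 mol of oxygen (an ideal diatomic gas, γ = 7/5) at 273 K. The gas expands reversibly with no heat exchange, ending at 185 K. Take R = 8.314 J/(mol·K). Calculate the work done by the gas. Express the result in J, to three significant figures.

Adiabatic ⇒ Q = 0, so W_by = −ΔU = nCᵥ(T₁ − T₂).
Cᵥ = 5R/2 = 20.79 J/(mol·K).
W = (0.342)(20.79)(273 − 185) = 625.5 J.

W ≈ 626 J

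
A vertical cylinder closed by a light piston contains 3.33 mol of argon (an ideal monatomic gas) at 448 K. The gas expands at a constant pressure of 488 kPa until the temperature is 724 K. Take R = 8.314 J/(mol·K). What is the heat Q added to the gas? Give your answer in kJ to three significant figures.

Q ≈ 19.1 kJ

Isobaric: W = nRΔT = (3.33)(8.314)(276) = 7641 J.
ΔU = nCᵥΔT with Cᵥ = 3R/2: ΔU = (3.33)(12.47)(276) = 11462 J.
Q = ΔU + W = 11462 + 7641 = 19103 J.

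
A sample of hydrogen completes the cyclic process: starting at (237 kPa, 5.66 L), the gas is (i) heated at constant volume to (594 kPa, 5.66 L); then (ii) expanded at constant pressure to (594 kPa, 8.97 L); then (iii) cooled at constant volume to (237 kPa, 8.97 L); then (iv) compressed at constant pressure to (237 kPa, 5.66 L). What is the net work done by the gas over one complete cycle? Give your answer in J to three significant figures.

Constant-volume legs do no work.
W(ii) = (594)(8.97 − 5.66) = 1966 J; W(iv) = (237)(5.66 − 8.97) = -784.5 J.
W_net = 1966 − 784.5 = 1182 J (the clockwise enclosed area).

W_net ≈ 1180 J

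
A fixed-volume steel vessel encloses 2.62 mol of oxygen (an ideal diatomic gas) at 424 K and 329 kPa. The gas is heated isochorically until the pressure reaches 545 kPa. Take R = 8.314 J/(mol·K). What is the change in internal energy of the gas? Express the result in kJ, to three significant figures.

Constant volume ⇒ W = 0, so Q = ΔU = nCᵥΔT with Cᵥ = 5R/2 = 20.79 J/(mol·K).
At constant V, T₂/T₁ = P₂/P₁ ⇒ ΔT = T₁(P₂/P₁ − 1) = 424·(545/329 − 1) = 278.4 K.
ΔU = (2.62)(20.79)(278.4) = 15159 J.

ΔU ≈ 15.2 kJ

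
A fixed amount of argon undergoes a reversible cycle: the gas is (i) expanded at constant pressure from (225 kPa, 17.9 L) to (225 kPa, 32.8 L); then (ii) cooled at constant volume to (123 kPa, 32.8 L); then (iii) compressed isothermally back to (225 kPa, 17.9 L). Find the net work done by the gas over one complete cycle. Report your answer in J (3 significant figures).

W_net ≈ 909 J

Leg (i): W = PΔV = (225)(32.8 − 17.9) = 3352 J.
Leg (ii): W = 0.
Leg (iii): W = PᵢVᵢ ln(V_f/Vᵢ) = (4034) ln(17.9/32.8) = -2443 J.
W_net = 3352 − 2443 = 909.2 J.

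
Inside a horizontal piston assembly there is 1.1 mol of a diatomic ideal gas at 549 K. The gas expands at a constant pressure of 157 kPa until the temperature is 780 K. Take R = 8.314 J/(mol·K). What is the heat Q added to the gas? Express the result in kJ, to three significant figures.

Q ≈ 7.39 kJ

Isobaric: W = nRΔT = (1.1)(8.314)(231) = 2113 J.
ΔU = nCᵥΔT with Cᵥ = 5R/2: ΔU = (1.1)(20.79)(231) = 5281 J.
Q = ΔU + W = 5281 + 2113 = 7394 J.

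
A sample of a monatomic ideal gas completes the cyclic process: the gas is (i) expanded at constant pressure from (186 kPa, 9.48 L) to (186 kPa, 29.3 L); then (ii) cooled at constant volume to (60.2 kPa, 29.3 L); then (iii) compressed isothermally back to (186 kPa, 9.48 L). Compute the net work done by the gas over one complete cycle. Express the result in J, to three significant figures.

Leg (i): W = PΔV = (186)(29.3 − 9.48) = 3687 J.
Leg (ii): W = 0.
Leg (iii): W = PᵢVᵢ ln(V_f/Vᵢ) = (1764) ln(9.48/29.3) = -1990 J.
W_net = 3687 − 1990 = 1696 J.

W_net ≈ 1700 J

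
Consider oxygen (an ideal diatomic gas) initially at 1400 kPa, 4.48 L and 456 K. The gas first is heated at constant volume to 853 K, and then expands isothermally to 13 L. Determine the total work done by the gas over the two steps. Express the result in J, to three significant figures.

Step 1 (isochoric): W = 0 (constant volume).
After step 1: P = 2619 kPa (V unchanged).
Step 2 (isothermal): W = P₁V₁ ln(V₂/V₁) = (11732) ln(13/4.48) = 12499 J.
W_total = 0 + 12499 = 12499 J.

W_total ≈ 12500 J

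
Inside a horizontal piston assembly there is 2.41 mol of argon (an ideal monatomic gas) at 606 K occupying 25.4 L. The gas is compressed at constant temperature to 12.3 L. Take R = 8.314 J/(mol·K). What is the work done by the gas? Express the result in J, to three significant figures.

W ≈ -8800 J

Isothermal: W = nRT ln(V₂/V₁).
W = (2.41)(8.314)(606) × ln(12.3/25.4)
  = 12142 × -0.7251
W_by_gas = -8805 J.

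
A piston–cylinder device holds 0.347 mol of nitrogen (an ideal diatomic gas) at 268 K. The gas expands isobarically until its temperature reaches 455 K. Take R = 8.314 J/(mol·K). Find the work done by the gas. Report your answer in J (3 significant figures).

Isobaric: W = P ΔV = nR ΔT.
W = (0.347)(8.314)(455 − 268) = 539.5 J.

W ≈ 539 J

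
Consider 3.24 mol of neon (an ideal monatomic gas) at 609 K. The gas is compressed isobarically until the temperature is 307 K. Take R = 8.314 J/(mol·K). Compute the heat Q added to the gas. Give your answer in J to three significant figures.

Isobaric: W = nRΔT = (3.24)(8.314)(-302) = -8135 J.
ΔU = nCᵥΔT with Cᵥ = 3R/2: ΔU = (3.24)(12.47)(-302) = -12203 J.
Q = ΔU + W = -12203 − 8135 = -20338 J.

Q ≈ -20300 J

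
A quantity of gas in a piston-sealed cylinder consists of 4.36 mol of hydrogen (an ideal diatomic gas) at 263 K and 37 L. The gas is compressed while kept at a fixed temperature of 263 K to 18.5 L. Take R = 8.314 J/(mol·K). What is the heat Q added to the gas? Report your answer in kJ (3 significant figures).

Isothermal ⇒ ΔU = 0, so Q = W = nRT ln(V₂/V₁).
Q = (4.36)(8.314)(263) ln(18.5/37) = 9533 × -0.6931 = -6608 J.

Q ≈ -6.61 kJ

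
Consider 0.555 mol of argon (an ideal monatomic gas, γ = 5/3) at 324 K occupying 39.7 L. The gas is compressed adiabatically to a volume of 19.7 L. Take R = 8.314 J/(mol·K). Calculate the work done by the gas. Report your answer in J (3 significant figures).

W ≈ -1340 J

Adiabatic: TV^(γ−1) = const with γ = 5/3.
T₂ = T₁ (V₁/V₂)^(γ−1) = 324 × (39.7/19.7)^0.667 = 324 × 1.595 = 516.9 K.
W_by = nCᵥ(T₁ − T₂) = (0.555)(12.47)(324 − 516.9) = -1335 J.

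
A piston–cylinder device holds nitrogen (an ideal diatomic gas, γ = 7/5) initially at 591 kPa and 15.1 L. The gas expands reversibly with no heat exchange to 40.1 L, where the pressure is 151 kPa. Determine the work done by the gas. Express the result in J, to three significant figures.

Adiabatic: W = (P₁V₁ − P₂V₂)/(γ − 1) with γ = 7/5.
P₁V₁ = 8924 J, P₂V₂ = 6055 J.
W = (8924 − 6055) / 0.4 = 7173 J.

W ≈ 7170 J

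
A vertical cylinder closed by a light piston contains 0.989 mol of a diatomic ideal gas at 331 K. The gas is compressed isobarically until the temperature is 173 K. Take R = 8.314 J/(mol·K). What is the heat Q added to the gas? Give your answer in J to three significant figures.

Q ≈ -4550 J

Isobaric: W = nRΔT = (0.989)(8.314)(-158) = -1299 J.
ΔU = nCᵥΔT with Cᵥ = 5R/2: ΔU = (0.989)(20.79)(-158) = -3248 J.
Q = ΔU + W = -3248 − 1299 = -4547 J.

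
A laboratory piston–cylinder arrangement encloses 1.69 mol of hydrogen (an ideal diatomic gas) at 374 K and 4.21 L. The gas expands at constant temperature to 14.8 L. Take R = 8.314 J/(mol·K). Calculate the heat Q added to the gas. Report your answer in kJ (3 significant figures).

Q ≈ 6.61 kJ

Isothermal ⇒ ΔU = 0, so Q = W = nRT ln(V₂/V₁).
Q = (1.69)(8.314)(374) ln(14.8/4.21) = 5255 × 1.257 = 6606 J.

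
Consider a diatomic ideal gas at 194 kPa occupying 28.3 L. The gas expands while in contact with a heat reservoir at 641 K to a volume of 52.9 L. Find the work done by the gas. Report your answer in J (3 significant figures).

Isothermal: W = nRT ln(V₂/V₁) = P₁V₁ ln(V₂/V₁).
P₁V₁ = (194 kPa)(28.3 L) = 5490 J.
W = 5490 × ln(52.9/28.3) = 5490 × 0.6255
W_by_gas = 3434 J.

W ≈ 3430 J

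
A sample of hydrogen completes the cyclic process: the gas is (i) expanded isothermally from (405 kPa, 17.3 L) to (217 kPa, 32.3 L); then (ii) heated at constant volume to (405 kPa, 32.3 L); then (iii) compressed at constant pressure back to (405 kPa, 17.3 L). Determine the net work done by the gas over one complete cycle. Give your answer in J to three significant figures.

Leg (i): W = PᵢVᵢ ln(V_f/Vᵢ) = (7006) ln(32.3/17.3) = 4375 J.
Leg (ii): W = 0.
Leg (iii): W = PΔV = (405)(17.3 − 32.3) = -6075 J.
W_net = 4375 − 6075 = -1700 J.

W_net ≈ -1700 J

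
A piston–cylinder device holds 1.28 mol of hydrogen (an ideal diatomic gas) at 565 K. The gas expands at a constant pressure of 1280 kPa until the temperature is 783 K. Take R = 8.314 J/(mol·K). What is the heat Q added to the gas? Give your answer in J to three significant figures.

Q ≈ 8120 J

Isobaric: W = nRΔT = (1.28)(8.314)(218) = 2320 J.
ΔU = nCᵥΔT with Cᵥ = 5R/2: ΔU = (1.28)(20.79)(218) = 5800 J.
Q = ΔU + W = 5800 + 2320 = 8120 J.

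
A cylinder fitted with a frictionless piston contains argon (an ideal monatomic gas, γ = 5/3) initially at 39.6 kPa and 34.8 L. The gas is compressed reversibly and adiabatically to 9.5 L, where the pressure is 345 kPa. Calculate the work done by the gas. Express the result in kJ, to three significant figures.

W ≈ -2.85 kJ

Adiabatic: W = (P₁V₁ − P₂V₂)/(γ − 1) with γ = 5/3.
P₁V₁ = 1378 J, P₂V₂ = 3278 J.
W = (1378 − 3278) / 0.6667 = -2849 J.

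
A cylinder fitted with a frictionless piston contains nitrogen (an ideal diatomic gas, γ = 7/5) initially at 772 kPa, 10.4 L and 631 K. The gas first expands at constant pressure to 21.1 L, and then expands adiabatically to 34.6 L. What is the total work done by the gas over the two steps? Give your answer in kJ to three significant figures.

Step 1 (isobaric): W = PΔV = (772 kPa)(21.1 − 10.4 L) = 8260 J.
After step 1: P = 772 kPa, V = 21.1 L, T = 1280 K.
Step 2 (adiabatic): W = (P₁V₁ − P₂V₂)/(γ−1) = (16289 − 13365)/0.4 = 7309 J.
W_total = 8260 + 7309 = 15570 J.

W_total ≈ 15.6 kJ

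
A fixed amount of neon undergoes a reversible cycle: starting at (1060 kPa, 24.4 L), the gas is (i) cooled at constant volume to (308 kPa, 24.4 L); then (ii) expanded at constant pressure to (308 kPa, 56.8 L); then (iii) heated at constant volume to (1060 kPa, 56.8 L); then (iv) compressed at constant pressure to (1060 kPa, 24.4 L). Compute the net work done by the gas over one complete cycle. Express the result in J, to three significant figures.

W_net ≈ -24400 J

Constant-volume legs do no work.
W(ii) = (308)(56.8 − 24.4) = 9979 J; W(iv) = (1060)(24.4 − 56.8) = -34344 J.
W_net = 9979 − 34344 = -24365 J (the counter-clockwise enclosed area).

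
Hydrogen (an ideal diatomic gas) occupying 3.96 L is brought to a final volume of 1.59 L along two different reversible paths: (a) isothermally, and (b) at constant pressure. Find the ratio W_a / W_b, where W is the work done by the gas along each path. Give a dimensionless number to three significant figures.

Path (a) isothermal: W = P₁V₁ ln(V₂/V₁) → W_a/(P₁V₁) = -0.9125.
Path (b) isobaric: W = P₁(V₂ − V₁) → W_b/(P₁V₁) = -0.5985.
W_a / W_b = -0.9125 / -0.5985 = 1.525.

W_a / W_b ≈ 1.52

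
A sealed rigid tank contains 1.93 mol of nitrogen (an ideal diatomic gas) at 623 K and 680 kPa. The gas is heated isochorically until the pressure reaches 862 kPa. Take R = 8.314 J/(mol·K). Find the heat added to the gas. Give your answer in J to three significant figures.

Constant volume ⇒ W = 0, so Q = ΔU = nCᵥΔT with Cᵥ = 5R/2 = 20.79 J/(mol·K).
At constant V, T₂/T₁ = P₂/P₁ ⇒ ΔT = T₁(P₂/P₁ − 1) = 623·(862/680 − 1) = 166.7 K.
ΔU = (1.93)(20.79)(166.7) = 6689 J.

Q ≈ 6690 J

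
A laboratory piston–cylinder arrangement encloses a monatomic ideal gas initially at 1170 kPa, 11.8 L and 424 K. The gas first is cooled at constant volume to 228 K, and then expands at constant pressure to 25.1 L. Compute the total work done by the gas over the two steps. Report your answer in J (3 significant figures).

Step 1 (isochoric): W = 0 (constant volume).
After step 1: P = 629.2 kPa (V unchanged).
Step 2 (isobaric): W = PΔV = (629.2 kPa)(25.1 − 11.8 L) = 8368 J.
W_total = 0 + 8368 = 8368 J.

W_total ≈ 8370 J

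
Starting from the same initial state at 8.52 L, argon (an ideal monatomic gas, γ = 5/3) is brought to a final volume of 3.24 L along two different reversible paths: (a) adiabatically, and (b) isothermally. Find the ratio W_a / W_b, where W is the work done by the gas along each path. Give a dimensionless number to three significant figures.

W_a / W_b ≈ 1.40

Path (a) adiabatic: W = P₁V₁(1 − (V₁/V₂)^(γ−1))/(γ−1) → W_a/(P₁V₁) = -1.358.
Path (b) isothermal: W = P₁V₁ ln(V₂/V₁) → W_b/(P₁V₁) = -0.9668.
W_a / W_b = -1.358 / -0.9668 = 1.404.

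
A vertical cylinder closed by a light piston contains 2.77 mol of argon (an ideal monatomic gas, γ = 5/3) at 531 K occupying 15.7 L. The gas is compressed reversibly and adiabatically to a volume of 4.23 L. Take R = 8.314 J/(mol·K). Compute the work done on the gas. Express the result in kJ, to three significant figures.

W ≈ 25.6 kJ

Adiabatic: TV^(γ−1) = const with γ = 5/3.
T₂ = T₁ (V₁/V₂)^(γ−1) = 531 × (15.7/4.23)^0.667 = 531 × 2.397 = 1273 K.
W_by = nCᵥ(T₁ − T₂) = (2.77)(12.47)(531 − 1273) = -25629 J.
Work on gas = −W_by = 25629 J.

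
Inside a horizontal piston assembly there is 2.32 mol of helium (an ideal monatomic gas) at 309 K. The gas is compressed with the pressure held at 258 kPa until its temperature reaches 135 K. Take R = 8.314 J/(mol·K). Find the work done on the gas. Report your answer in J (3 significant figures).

W ≈ 3360 J

Isobaric: W = P ΔV = nR ΔT.
W = (2.32)(8.314)(135 − 309) = -3356 J.
Work on gas = −W_by = 3356 J.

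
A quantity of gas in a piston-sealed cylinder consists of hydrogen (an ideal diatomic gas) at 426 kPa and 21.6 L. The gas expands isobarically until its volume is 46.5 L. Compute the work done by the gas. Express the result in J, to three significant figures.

W ≈ 10600 J

Isobaric: W = P ΔV.
W = (426 kPa)(46.5 − 21.6 L) = (426)(24.9) = 10607 J.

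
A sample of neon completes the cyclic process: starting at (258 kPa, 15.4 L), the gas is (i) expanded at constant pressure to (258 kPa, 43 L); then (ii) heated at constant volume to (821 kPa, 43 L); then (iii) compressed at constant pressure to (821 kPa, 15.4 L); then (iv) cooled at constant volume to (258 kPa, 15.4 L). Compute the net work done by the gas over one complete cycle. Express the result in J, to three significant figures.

Constant-volume legs do no work.
W(i) = (258)(43 − 15.4) = 7121 J; W(iii) = (821)(15.4 − 43) = -22660 J.
W_net = 7121 − 22660 = -15539 J (the counter-clockwise enclosed area).

W_net ≈ -15500 J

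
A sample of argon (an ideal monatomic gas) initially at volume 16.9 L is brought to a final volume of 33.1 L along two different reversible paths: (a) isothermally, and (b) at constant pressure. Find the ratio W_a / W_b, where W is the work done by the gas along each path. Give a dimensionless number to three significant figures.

Path (a) isothermal: W = P₁V₁ ln(V₂/V₁) → W_a/(P₁V₁) = 0.6722.
Path (b) isobaric: W = P₁(V₂ − V₁) → W_b/(P₁V₁) = 0.9586.
W_a / W_b = 0.6722 / 0.9586 = 0.7013.

W_a / W_b ≈ 0.701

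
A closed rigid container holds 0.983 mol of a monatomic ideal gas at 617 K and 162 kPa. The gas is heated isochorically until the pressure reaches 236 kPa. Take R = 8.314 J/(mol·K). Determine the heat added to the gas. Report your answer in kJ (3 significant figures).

Constant volume ⇒ W = 0, so Q = ΔU = nCᵥΔT with Cᵥ = 3R/2 = 12.47 J/(mol·K).
At constant V, T₂/T₁ = P₂/P₁ ⇒ ΔT = T₁(P₂/P₁ − 1) = 617·(236/162 − 1) = 281.8 K.
ΔU = (0.983)(12.47)(281.8) = 3455 J.

Q ≈ 3.46 kJ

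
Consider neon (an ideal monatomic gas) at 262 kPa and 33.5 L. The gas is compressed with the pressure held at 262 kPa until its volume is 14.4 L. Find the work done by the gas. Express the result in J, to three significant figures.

Isobaric: W = P ΔV.
W = (262 kPa)(14.4 − 33.5 L) = (262)(-19.1) = -5004 J.

W ≈ -5000 J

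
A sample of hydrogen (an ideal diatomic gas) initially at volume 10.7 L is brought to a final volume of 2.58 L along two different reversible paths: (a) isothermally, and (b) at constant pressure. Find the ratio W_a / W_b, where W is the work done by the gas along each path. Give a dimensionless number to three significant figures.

Path (a) isothermal: W = P₁V₁ ln(V₂/V₁) → W_a/(P₁V₁) = -1.422.
Path (b) isobaric: W = P₁(V₂ − V₁) → W_b/(P₁V₁) = -0.7589.
W_a / W_b = -1.422 / -0.7589 = 1.874.

W_a / W_b ≈ 1.87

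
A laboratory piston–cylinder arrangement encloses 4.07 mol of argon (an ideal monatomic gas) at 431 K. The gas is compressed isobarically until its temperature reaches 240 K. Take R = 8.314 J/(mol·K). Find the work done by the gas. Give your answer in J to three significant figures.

W ≈ -6460 J

Isobaric: W = P ΔV = nR ΔT.
W = (4.07)(8.314)(240 − 431) = -6463 J.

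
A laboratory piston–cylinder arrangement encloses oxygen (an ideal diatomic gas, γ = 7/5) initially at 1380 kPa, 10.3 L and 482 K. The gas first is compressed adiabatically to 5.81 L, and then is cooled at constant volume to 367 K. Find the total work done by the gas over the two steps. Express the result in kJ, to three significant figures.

Step 1 (adiabatic): W = (P₁V₁ − P₂V₂)/(γ−1) = (14214 − 17872)/0.4 = -9146 J.
Step 2 (isochoric): W = 0 (constant volume).
W_total = -9146 + 0 = -9146 J.

W_total ≈ -9.15 kJ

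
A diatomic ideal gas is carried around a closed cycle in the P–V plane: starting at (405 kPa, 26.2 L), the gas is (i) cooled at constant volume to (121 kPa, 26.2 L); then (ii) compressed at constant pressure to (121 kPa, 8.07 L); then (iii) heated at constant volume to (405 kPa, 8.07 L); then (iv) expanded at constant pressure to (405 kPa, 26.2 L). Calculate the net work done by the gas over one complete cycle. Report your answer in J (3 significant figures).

Constant-volume legs do no work.
W(ii) = (121)(8.07 − 26.2) = -2194 J; W(iv) = (405)(26.2 − 8.07) = 7343 J.
W_net = -2194 + 7343 = 5149 J (the clockwise enclosed area).

W_net ≈ 5150 J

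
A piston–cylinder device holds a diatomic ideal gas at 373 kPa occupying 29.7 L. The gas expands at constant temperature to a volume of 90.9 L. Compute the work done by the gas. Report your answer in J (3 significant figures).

W ≈ 12400 J

Isothermal: W = nRT ln(V₂/V₁) = P₁V₁ ln(V₂/V₁).
P₁V₁ = (373 kPa)(29.7 L) = 11078 J.
W = 11078 × ln(90.9/29.7) = 11078 × 1.119
W_by_gas = 12392 J.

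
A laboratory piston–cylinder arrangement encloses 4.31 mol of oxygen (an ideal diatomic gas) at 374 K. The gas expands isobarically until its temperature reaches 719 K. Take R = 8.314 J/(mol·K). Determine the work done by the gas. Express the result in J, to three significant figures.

Isobaric: W = P ΔV = nR ΔT.
W = (4.31)(8.314)(719 − 374) = 12363 J.

W ≈ 12400 J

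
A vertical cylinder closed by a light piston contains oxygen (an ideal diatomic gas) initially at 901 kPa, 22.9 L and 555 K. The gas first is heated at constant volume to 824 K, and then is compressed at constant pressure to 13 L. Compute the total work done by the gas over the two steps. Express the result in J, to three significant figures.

W_total ≈ -13200 J

Step 1 (isochoric): W = 0 (constant volume).
After step 1: P = 1338 kPa (V unchanged).
Step 2 (isobaric): W = PΔV = (1338 kPa)(13 − 22.9 L) = -13243 J.
W_total = 0 − 13243 = -13243 J.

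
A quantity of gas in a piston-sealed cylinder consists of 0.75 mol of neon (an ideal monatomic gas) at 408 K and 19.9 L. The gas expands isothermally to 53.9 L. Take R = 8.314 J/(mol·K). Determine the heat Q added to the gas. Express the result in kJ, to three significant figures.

Isothermal ⇒ ΔU = 0, so Q = W = nRT ln(V₂/V₁).
Q = (0.75)(8.314)(408) ln(53.9/19.9) = 2544 × 0.9964 = 2535 J.

Q ≈ 2.53 kJ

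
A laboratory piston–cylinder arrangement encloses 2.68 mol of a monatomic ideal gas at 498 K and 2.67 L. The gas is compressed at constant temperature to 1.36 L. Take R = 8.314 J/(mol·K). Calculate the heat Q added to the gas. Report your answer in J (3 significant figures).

Q ≈ -7490 J

Isothermal ⇒ ΔU = 0, so Q = W = nRT ln(V₂/V₁).
Q = (2.68)(8.314)(498) ln(1.36/2.67) = 11096 × -0.6746 = -7485 J.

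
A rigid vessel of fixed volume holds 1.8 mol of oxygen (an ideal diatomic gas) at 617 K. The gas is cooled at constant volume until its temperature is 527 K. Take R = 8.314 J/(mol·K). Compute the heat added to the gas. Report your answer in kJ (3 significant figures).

Constant volume ⇒ W = 0, so Q = ΔU = nCᵥΔT with Cᵥ = 5R/2 = 20.79 J/(mol·K).
ΔU = (1.8)(20.79)(527 − 617) = -3367 J.

Q ≈ -3.37 kJ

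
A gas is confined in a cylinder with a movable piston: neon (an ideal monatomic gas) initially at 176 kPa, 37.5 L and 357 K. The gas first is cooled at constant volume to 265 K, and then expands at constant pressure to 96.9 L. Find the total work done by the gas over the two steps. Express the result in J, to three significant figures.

Step 1 (isochoric): W = 0 (constant volume).
After step 1: P = 130.6 kPa (V unchanged).
Step 2 (isobaric): W = PΔV = (130.6 kPa)(96.9 − 37.5 L) = 7760 J.
W_total = 0 + 7760 = 7760 J.

W_total ≈ 7760 J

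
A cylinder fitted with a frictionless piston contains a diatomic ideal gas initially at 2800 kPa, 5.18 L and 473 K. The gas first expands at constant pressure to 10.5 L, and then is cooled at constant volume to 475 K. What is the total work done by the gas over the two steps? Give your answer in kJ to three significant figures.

Step 1 (isobaric): W = PΔV = (2800 kPa)(10.5 − 5.18 L) = 14896 J.
Step 2 (isochoric): W = 0 (constant volume).
W_total = 14896 + 0 = 14896 J.

W_total ≈ 14.9 kJ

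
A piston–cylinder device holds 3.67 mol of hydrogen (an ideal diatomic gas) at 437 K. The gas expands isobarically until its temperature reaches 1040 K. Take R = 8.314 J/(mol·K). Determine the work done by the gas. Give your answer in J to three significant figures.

W ≈ 18400 J

Isobaric: W = P ΔV = nR ΔT.
W = (3.67)(8.314)(1040 − 437) = 18399 J.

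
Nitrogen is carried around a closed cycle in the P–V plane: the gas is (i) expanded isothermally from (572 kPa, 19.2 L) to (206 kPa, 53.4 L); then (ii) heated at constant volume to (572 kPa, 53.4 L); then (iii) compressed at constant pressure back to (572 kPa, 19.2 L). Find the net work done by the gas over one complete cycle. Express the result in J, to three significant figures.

W_net ≈ -8330 J

Leg (i): W = PᵢVᵢ ln(V_f/Vᵢ) = (10982) ln(53.4/19.2) = 11234 J.
Leg (ii): W = 0.
Leg (iii): W = PΔV = (572)(19.2 − 53.4) = -19562 J.
W_net = 11234 − 19562 = -8328 J.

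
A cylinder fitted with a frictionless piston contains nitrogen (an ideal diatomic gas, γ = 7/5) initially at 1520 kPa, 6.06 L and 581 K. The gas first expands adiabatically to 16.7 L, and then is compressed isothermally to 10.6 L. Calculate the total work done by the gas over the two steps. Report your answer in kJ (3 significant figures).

W_total ≈ 4.88 kJ

Step 1 (adiabatic): W = (P₁V₁ − P₂V₂)/(γ−1) = (9211 − 6141)/0.4 = 7676 J.
After step 1: P = 367.7 kPa, V = 16.7 L, T = 387.3 K.
Step 2 (isothermal): W = P₁V₁ ln(V₂/V₁) = (6141) ln(10.6/16.7) = -2791 J.
W_total = 7676 − 2791 = 4885 J.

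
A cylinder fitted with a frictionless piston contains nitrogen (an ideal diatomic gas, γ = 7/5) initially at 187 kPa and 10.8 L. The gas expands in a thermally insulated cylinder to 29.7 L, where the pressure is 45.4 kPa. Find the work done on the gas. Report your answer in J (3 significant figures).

W ≈ -1680 J

Adiabatic: W = (P₁V₁ − P₂V₂)/(γ − 1) with γ = 7/5.
P₁V₁ = 2020 J, P₂V₂ = 1348 J.
W = (2020 − 1348) / 0.4 = 1678 J.
Work on gas = −W_by = -1678 J.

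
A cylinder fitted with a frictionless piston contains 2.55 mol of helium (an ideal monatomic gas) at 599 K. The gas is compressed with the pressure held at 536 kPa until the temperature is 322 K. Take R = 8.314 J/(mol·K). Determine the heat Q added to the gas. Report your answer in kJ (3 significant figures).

Isobaric: W = nRΔT = (2.55)(8.314)(-277) = -5873 J.
ΔU = nCᵥΔT with Cᵥ = 3R/2: ΔU = (2.55)(12.47)(-277) = -8809 J.
Q = ΔU + W = -8809 − 5873 = -14681 J.

Q ≈ -14.7 kJ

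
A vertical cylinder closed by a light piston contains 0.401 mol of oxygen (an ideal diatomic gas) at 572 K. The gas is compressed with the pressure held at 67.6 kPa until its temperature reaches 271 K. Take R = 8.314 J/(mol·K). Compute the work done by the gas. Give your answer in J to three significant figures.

W ≈ -1000 J

Isobaric: W = P ΔV = nR ΔT.
W = (0.401)(8.314)(271 − 572) = -1004 J.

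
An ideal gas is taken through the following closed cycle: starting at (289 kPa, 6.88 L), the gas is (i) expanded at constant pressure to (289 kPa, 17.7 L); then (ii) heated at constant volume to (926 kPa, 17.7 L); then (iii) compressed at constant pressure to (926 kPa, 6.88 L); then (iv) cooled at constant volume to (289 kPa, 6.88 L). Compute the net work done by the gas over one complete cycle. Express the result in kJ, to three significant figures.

W_net ≈ -6.89 kJ

Constant-volume legs do no work.
W(i) = (289)(17.7 − 6.88) = 3127 J; W(iii) = (926)(6.88 − 17.7) = -10019 J.
W_net = 3127 − 10019 = -6892 J (the counter-clockwise enclosed area).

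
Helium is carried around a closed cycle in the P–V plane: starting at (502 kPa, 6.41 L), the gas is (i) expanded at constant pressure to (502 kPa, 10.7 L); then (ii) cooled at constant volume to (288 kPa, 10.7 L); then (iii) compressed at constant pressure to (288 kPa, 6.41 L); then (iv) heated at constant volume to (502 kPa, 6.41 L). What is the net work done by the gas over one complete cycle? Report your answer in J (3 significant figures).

W_net ≈ 918 J

Constant-volume legs do no work.
W(i) = (502)(10.7 − 6.41) = 2154 J; W(iii) = (288)(6.41 − 10.7) = -1236 J.
W_net = 2154 − 1236 = 918.1 J (the clockwise enclosed area).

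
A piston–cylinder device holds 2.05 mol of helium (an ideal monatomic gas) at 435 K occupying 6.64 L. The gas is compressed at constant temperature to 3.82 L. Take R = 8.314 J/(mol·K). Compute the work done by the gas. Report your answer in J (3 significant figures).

W ≈ -4100 J

Isothermal: W = nRT ln(V₂/V₁).
W = (2.05)(8.314)(435) × ln(3.82/6.64)
  = 7414 × -0.5529
W_by_gas = -4099 J.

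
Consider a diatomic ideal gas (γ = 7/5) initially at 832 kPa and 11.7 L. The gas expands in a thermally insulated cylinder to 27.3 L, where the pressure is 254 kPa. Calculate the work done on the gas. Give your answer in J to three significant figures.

W ≈ -7000 J

Adiabatic: W = (P₁V₁ − P₂V₂)/(γ − 1) with γ = 7/5.
P₁V₁ = 9734 J, P₂V₂ = 6934 J.
W = (9734 − 6934) / 0.4 = 7001 J.
Work on gas = −W_by = -7001 J.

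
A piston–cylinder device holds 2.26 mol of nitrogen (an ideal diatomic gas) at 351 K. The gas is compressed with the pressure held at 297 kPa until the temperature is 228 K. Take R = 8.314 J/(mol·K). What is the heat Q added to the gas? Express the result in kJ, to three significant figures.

Q ≈ -8.09 kJ

Isobaric: W = nRΔT = (2.26)(8.314)(-123) = -2311 J.
ΔU = nCᵥΔT with Cᵥ = 5R/2: ΔU = (2.26)(20.79)(-123) = -5778 J.
Q = ΔU + W = -5778 − 2311 = -8089 J.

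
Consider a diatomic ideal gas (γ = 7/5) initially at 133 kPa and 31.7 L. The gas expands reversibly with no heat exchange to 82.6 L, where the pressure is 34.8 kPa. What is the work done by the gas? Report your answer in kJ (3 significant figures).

Adiabatic: W = (P₁V₁ − P₂V₂)/(γ − 1) with γ = 7/5.
P₁V₁ = 4216 J, P₂V₂ = 2874 J.
W = (4216 − 2874) / 0.4 = 3354 J.

W ≈ 3.35 kJ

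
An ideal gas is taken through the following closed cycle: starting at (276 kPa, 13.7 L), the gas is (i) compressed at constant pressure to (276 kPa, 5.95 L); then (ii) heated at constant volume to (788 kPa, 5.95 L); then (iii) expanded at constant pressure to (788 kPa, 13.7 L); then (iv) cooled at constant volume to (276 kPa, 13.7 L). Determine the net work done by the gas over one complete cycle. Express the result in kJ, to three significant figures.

W_net ≈ 3.97 kJ

Constant-volume legs do no work.
W(i) = (276)(5.95 − 13.7) = -2139 J; W(iii) = (788)(13.7 − 5.95) = 6107 J.
W_net = -2139 + 6107 = 3968 J (the clockwise enclosed area).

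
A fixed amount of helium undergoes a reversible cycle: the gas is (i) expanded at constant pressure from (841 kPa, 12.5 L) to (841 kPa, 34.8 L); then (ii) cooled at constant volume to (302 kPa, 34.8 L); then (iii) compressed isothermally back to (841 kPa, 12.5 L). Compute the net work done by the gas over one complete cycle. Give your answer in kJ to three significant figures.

W_net ≈ 7.99 kJ

Leg (i): W = PΔV = (841)(34.8 − 12.5) = 18754 J.
Leg (ii): W = 0.
Leg (iii): W = PᵢVᵢ ln(V_f/Vᵢ) = (10510) ln(12.5/34.8) = -10761 J.
W_net = 18754 − 10761 = 7994 J.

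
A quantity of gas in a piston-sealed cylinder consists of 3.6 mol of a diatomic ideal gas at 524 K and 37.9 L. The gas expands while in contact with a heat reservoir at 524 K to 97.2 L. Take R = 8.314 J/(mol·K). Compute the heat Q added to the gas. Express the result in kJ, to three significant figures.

Isothermal ⇒ ΔU = 0, so Q = W = nRT ln(V₂/V₁).
Q = (3.6)(8.314)(524) ln(97.2/37.9) = 15684 × 0.9418 = 14771 J.

Q ≈ 14.8 kJ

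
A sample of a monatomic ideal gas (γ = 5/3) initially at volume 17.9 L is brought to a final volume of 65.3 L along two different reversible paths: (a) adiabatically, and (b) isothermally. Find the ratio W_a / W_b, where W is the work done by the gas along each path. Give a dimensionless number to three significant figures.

Path (a) adiabatic: W = P₁V₁(1 − (V₁/V₂)^(γ−1))/(γ−1) → W_a/(P₁V₁) = 0.867.
Path (b) isothermal: W = P₁V₁ ln(V₂/V₁) → W_b/(P₁V₁) = 1.294.
W_a / W_b = 0.867 / 1.294 = 0.6699.

W_a / W_b ≈ 0.670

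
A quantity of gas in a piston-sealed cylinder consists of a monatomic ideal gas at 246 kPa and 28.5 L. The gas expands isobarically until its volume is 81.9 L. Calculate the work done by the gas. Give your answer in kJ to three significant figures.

W ≈ 13.1 kJ

Isobaric: W = P ΔV.
W = (246 kPa)(81.9 − 28.5 L) = (246)(53.4) = 13136 J.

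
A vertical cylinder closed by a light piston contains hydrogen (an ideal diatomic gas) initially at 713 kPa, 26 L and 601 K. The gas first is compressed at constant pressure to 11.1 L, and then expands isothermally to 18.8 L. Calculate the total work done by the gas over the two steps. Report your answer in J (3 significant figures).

W_total ≈ -6450 J

Step 1 (isobaric): W = PΔV = (713 kPa)(11.1 − 26 L) = -10624 J.
After step 1: P = 713 kPa, V = 11.1 L, T = 256.6 K.
Step 2 (isothermal): W = P₁V₁ ln(V₂/V₁) = (7914) ln(18.8/11.1) = 4170 J.
W_total = -10624 + 4170 = -6454 J.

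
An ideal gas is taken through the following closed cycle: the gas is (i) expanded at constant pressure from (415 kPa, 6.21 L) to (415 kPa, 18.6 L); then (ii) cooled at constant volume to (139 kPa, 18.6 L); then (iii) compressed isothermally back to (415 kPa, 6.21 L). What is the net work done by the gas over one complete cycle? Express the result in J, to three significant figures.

W_net ≈ 2310 J

Leg (i): W = PΔV = (415)(18.6 − 6.21) = 5142 J.
Leg (ii): W = 0.
Leg (iii): W = PᵢVᵢ ln(V_f/Vᵢ) = (2585) ln(6.21/18.6) = -2836 J.
W_net = 5142 − 2836 = 2306 J.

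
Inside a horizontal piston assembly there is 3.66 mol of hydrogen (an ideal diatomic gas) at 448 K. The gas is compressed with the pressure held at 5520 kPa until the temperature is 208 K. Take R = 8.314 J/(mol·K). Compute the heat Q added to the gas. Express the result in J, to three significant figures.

Q ≈ -25600 J

Isobaric: W = nRΔT = (3.66)(8.314)(-240) = -7303 J.
ΔU = nCᵥΔT with Cᵥ = 5R/2: ΔU = (3.66)(20.79)(-240) = -18258 J.
Q = ΔU + W = -18258 − 7303 = -25561 J.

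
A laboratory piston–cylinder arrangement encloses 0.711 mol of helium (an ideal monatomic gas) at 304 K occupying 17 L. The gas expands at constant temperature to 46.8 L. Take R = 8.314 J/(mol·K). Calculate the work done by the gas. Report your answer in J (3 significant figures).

Isothermal: W = nRT ln(V₂/V₁).
W = (0.711)(8.314)(304) × ln(46.8/17)
  = 1797 × 1.013
W_by_gas = 1820 J.

W ≈ 1820 J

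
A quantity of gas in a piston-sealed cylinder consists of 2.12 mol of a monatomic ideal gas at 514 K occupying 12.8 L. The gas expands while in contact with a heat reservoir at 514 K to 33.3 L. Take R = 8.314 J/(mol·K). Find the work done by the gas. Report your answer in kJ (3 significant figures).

W ≈ 8.66 kJ

Isothermal: W = nRT ln(V₂/V₁).
W = (2.12)(8.314)(514) × ln(33.3/12.8)
  = 9060 × 0.9561
W_by_gas = 8662 J.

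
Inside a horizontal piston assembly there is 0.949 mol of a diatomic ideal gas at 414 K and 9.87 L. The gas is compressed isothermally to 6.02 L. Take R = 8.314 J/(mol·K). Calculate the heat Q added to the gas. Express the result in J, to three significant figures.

Q ≈ -1610 J

Isothermal ⇒ ΔU = 0, so Q = W = nRT ln(V₂/V₁).
Q = (0.949)(8.314)(414) ln(6.02/9.87) = 3266 × -0.4944 = -1615 J.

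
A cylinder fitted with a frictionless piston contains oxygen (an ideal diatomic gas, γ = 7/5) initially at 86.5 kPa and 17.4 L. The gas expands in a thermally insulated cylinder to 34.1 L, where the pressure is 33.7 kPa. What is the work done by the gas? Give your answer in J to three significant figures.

W ≈ 890 J

Adiabatic: W = (P₁V₁ − P₂V₂)/(γ − 1) with γ = 7/5.
P₁V₁ = 1505 J, P₂V₂ = 1149 J.
W = (1505 − 1149) / 0.4 = 889.8 J.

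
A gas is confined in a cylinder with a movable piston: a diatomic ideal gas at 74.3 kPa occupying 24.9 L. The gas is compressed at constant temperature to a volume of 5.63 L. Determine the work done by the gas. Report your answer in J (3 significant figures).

Isothermal: W = nRT ln(V₂/V₁) = P₁V₁ ln(V₂/V₁).
P₁V₁ = (74.3 kPa)(24.9 L) = 1850 J.
W = 1850 × ln(5.63/24.9) = 1850 × -1.487
W_by_gas = -2751 J.

W ≈ -2750 J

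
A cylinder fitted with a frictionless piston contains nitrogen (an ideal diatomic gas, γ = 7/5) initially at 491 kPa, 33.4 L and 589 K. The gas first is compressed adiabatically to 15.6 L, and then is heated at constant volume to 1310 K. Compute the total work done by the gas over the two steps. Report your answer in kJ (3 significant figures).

Step 1 (adiabatic): W = (P₁V₁ − P₂V₂)/(γ−1) = (16399 − 22237)/0.4 = -14594 J.
Step 2 (isochoric): W = 0 (constant volume).
W_total = -14594 + 0 = -14594 J.

W_total ≈ -14.6 kJ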